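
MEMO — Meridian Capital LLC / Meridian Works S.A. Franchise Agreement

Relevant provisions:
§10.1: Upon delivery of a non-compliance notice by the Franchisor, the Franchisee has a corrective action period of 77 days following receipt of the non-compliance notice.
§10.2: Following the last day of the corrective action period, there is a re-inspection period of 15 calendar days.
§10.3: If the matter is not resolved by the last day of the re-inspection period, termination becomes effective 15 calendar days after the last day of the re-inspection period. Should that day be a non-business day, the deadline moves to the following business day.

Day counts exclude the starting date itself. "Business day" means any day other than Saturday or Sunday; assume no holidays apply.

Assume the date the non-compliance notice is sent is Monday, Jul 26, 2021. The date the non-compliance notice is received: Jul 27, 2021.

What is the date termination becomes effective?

The last day of the corrective action period: Jul 27, 2021 + 77 days = Oct 12, 2021.
The last day of the re-inspection period: Oct 12, 2021 + 15 days = Oct 27, 2021.
The date termination becomes effective: 15 calendar days after Oct 27, 2021 is Nov 11, 2021. Nov 11, 2021 is a Thursday, so no roll-forward applies.

Nov 11, 2021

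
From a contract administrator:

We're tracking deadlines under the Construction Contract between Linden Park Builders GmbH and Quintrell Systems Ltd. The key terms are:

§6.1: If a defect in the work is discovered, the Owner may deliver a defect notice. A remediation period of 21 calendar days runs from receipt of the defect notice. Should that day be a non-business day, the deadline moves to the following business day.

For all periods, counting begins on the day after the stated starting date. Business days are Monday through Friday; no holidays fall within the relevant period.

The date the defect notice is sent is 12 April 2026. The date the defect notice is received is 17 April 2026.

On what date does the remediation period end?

The last day of the remediation period: 21 calendar days after 17 April 2026 is 8 May 2026. 8 May 2026 is a Friday, so no roll-forward applies.

8 May 2026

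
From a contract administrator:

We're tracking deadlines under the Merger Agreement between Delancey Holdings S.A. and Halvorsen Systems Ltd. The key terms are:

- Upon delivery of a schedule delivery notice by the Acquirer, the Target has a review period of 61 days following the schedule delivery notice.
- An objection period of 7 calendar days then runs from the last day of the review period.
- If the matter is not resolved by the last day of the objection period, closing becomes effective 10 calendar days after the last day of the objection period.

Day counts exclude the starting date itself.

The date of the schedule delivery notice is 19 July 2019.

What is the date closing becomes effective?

The last day of the review period: 19 July 2019 + 61 days = 18 September 2019.
Adding 7 calendar days to 18 September 2019 gives 25 September 2019, which is the last day of the objection period.
The date closing becomes effective: 25 September 2019 + 10 days = 5 October 2019.

5 October 2019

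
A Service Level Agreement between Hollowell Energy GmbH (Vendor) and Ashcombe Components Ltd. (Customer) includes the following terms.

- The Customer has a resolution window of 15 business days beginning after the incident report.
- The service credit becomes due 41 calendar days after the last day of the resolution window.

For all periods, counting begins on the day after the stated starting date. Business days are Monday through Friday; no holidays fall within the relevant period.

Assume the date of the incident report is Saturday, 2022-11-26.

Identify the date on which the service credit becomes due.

The last day of the resolution window: counting 15 business days from Saturday, 2022-11-26 (Nov 28, Nov 29, Nov 30, Dec 1, …, Dec 14, Dec 15, Dec 16, skipping weekends) reaches Friday, 2022-12-16.
The date on which the service credit becomes due: 41 calendar days after 2022-12-16 is 2023-01-26.

2023-01-26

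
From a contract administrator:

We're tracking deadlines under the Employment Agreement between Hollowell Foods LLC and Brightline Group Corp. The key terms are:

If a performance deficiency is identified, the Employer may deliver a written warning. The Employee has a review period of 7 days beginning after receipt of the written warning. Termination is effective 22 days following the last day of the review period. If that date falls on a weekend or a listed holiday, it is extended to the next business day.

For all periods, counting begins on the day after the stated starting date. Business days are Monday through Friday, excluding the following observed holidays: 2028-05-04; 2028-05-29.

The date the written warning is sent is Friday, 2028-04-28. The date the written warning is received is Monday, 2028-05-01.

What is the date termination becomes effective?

Adding 7 calendar days to 2028-05-01 gives 2028-05-08, which is the last day of the review period.
The date termination becomes effective: 2028-05-08 + 22 days = 2028-05-30. 2028-05-30 is a Tuesday and is not a listed holiday, so no roll-forward applies.

2028-05-30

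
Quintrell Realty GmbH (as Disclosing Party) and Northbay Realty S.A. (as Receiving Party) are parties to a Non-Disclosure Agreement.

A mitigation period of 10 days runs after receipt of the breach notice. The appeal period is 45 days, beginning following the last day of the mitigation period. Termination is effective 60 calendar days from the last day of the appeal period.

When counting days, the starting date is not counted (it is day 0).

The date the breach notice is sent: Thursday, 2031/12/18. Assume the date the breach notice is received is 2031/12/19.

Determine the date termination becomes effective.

2032/04/12

Adding 10 calendar days to 2031/12/19 gives 2031/12/29, which is the last day of the mitigation period.
The last day of the appeal period: 45 calendar days after 2031/12/29 is 2032/02/12.
The date termination becomes effective: 2032/02/12 + 60 days = 2032/04/12.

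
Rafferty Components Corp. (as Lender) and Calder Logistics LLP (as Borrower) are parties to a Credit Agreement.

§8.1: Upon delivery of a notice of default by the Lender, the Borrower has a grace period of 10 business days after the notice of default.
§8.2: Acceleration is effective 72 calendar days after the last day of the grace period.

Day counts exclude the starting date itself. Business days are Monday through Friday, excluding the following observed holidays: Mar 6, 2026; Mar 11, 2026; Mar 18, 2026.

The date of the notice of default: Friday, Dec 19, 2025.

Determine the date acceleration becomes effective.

The last day of the grace period: 10 business days after Friday, Dec 19, 2025, skipping weekends — Dec 22, Dec 23, Dec 24, Dec 25, Dec 26, Dec 29, Dec 30, Dec 31, Jan 1, Jan 2 — lands on Friday, Jan 2, 2026.
Adding 72 calendar days to Jan 2, 2026 gives Mar 15, 2026, which is the date acceleration becomes effective.

Mar 15, 2026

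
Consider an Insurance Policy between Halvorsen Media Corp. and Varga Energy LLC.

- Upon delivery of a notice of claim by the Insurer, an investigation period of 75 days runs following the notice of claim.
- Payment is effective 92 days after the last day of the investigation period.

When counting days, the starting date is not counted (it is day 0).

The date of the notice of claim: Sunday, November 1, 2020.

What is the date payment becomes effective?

April 17, 2021

The last day of the investigation period: November 1, 2020 + 75 days = January 15, 2021.
The date payment becomes effective: 92 calendar days after January 15, 2021 is April 17, 2021.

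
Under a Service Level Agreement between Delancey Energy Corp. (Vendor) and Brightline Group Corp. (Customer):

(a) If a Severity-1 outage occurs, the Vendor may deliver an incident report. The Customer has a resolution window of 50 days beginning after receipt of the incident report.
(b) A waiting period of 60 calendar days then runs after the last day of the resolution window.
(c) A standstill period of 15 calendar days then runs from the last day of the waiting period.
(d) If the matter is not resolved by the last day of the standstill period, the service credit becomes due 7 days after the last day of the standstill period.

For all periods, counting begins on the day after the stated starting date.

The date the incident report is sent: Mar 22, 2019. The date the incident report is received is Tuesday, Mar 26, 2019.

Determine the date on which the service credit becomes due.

The last day of the resolution window: Mar 26, 2019 + 50 days = May 15, 2019.
Adding 60 calendar days to May 15, 2019 gives Jul 14, 2019, which is the last day of the waiting period.
Adding 15 calendar days to Jul 14, 2019 gives Jul 29, 2019, which is the last day of the standstill period.
Adding 7 calendar days to Jul 29, 2019 gives Aug 5, 2019, which is the date on which the service credit becomes due.

Aug 5, 2019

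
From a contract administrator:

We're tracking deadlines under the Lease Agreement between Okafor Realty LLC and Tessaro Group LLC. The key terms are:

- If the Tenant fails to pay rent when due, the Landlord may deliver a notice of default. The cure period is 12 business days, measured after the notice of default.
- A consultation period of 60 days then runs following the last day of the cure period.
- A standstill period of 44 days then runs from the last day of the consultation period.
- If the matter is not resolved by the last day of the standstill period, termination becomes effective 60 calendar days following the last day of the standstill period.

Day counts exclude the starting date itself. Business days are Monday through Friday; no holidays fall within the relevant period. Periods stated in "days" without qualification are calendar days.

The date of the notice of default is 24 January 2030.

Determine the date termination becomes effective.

The last day of the cure period: 12 business days after Thursday, 24 January 2030, skipping weekends — Jan 25, Jan 28, Jan 29, Jan 30, …, Feb 7, Feb 8, Feb 11 — lands on Monday, 11 February 2030.
The last day of the consultation period: 60 calendar days after 11 February 2030 is 12 April 2030.
Adding 44 calendar days to 12 April 2030 gives 26 May 2030, which is the last day of the standstill period.
The date termination becomes effective: 26 May 2030 + 60 days = 25 July 2030.

25 July 2030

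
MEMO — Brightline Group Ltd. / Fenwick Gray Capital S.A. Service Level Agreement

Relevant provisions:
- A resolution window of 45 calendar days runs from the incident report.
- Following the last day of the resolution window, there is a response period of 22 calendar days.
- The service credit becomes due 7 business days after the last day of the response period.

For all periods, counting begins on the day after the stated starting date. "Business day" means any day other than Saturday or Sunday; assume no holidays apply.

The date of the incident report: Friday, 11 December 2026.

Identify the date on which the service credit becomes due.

The last day of the resolution window: 11 December 2026 + 45 days = 25 January 2027.
The last day of the response period: 25 January 2027 + 22 days = 16 February 2027.
The date on which the service credit becomes due: counting 7 business days from Tuesday, 16 February 2027 (Feb 17, Feb 18, Feb 19, Feb 22, Feb 23, Feb 24, Feb 25, skipping weekends) reaches Thursday, 25 February 2027.

25 February 2027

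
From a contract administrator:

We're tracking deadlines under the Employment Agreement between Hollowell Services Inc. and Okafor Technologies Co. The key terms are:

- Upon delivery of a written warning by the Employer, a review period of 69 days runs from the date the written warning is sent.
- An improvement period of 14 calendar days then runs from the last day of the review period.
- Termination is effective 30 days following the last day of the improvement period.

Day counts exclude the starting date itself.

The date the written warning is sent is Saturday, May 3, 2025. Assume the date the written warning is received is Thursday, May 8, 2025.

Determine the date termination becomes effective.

The last day of the review period: 69 calendar days after May 3, 2025 is July 11, 2025.
Adding 14 calendar days to July 11, 2025 gives July 25, 2025, which is the last day of the improvement period.
Adding 30 calendar days to July 25, 2025 gives August 24, 2025, which is the date termination becomes effective.

August 24, 2025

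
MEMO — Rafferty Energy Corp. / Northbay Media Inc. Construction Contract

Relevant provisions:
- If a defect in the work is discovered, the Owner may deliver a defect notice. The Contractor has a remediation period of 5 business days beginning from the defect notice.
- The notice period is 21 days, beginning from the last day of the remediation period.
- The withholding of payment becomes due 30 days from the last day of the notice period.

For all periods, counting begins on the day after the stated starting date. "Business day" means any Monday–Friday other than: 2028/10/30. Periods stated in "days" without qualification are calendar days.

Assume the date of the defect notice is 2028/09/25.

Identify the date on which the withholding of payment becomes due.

From Monday, 2028/09/25, 5 business days (Sep 26, Sep 27, Sep 28, Sep 29, Oct 2, skipping weekends) brings us to Monday, 2028/10/02, which is the last day of the remediation period.
The last day of the notice period: 21 calendar days after 2028/10/02 is 2028/10/23.
The date on which the withholding of payment becomes due: 30 calendar days after 2028/10/23 is 2028/11/22.

2028/11/22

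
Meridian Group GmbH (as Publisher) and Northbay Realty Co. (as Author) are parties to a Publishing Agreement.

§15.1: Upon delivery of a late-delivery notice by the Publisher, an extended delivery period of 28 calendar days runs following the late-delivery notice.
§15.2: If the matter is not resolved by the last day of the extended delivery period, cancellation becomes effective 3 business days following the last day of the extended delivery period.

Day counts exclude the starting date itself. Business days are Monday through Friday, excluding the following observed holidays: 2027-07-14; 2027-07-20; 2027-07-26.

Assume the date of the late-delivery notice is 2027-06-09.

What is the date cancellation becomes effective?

2027-07-12

The last day of the extended delivery period: 28 calendar days after 2027-06-09 is 2027-07-07.
From Wednesday, 2027-07-07, 3 business days (Jul 8, Jul 9, Jul 12, skipping weekends) brings us to Monday, 2027-07-12, which is the date cancellation becomes effective.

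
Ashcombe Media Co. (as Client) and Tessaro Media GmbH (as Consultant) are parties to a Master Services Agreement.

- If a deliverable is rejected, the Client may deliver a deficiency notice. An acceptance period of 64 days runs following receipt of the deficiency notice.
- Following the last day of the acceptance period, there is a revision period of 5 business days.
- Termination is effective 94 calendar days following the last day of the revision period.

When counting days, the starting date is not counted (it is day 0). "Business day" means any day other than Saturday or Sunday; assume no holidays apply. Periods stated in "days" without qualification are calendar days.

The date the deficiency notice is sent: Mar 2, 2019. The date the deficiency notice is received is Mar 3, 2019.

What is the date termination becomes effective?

Aug 15, 2019

The last day of the acceptance period: Mar 3, 2019 + 64 days = May 6, 2019.
The last day of the revision period: 5 business days after Monday, May 6, 2019, skipping weekends — May 7, May 8, May 9, May 10, May 13 — lands on Monday, May 13, 2019.
The date termination becomes effective: May 13, 2019 + 94 days = Aug 15, 2019.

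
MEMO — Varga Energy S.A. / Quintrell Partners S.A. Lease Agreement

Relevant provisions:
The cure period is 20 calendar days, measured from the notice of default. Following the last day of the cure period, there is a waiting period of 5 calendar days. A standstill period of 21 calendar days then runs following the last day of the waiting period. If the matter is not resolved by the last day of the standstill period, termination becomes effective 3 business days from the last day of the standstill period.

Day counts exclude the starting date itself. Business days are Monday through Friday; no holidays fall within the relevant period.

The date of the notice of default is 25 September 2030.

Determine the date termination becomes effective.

Adding 20 calendar days to 25 September 2030 gives 15 October 2030, which is the last day of the cure period.
The last day of the waiting period: 5 calendar days after 15 October 2030 is 20 October 2030.
The last day of the standstill period: 20 October 2030 + 21 days = 10 November 2030.
The date termination becomes effective: counting 3 business days from Sunday, 10 November 2030 (Nov 11, Nov 12, Nov 13, skipping weekends) reaches Wednesday, 13 November 2030.

13 November 2030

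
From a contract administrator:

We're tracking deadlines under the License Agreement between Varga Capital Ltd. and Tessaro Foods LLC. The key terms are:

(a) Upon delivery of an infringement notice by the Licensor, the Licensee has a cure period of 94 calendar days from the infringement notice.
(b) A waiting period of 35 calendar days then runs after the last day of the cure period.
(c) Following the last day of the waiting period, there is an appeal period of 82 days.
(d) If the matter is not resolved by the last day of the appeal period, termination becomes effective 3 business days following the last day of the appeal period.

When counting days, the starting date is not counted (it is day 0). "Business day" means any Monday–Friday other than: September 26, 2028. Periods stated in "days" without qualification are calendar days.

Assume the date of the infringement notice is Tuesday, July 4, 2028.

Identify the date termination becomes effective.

The last day of the cure period: 94 calendar days after July 4, 2028 is October 6, 2028.
Adding 35 calendar days to October 6, 2028 gives November 10, 2028, which is the last day of the waiting period.
The last day of the appeal period: 82 calendar days after November 10, 2028 is January 31, 2029.
The date termination becomes effective: 3 business days after Wednesday, January 31, 2029, skipping weekends — Feb 1, Feb 2, Feb 5 — lands on Monday, February 5, 2029.

February 5, 2029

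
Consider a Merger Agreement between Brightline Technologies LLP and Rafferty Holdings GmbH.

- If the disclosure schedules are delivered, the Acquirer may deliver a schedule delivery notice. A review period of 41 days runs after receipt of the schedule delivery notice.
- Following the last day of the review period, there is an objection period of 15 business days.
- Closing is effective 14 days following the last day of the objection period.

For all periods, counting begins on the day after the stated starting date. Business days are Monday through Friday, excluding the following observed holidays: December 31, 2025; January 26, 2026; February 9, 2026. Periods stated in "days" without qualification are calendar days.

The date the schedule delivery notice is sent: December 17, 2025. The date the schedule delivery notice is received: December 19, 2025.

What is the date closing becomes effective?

The last day of the review period: 41 calendar days after December 19, 2025 is January 29, 2026.
The last day of the objection period: 15 business days after Thursday, January 29, 2026, skipping weekends and the listed holiday on Feb 9 — Jan 30, Feb 2, Feb 3, Feb 4, …, Feb 18, Feb 19, Feb 20 — lands on Friday, February 20, 2026.
Adding 14 calendar days to February 20, 2026 gives March 6, 2026, which is the date closing becomes effective.

March 6, 2026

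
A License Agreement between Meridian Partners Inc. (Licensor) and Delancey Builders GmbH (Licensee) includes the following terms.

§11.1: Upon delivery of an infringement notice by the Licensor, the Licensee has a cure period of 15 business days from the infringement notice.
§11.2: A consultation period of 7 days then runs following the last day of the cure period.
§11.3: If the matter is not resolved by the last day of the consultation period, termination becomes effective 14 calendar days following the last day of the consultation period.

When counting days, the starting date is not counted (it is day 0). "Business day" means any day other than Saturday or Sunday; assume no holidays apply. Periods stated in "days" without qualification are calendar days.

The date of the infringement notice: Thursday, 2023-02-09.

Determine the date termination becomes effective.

From Thursday, 2023-02-09, 15 business days (Feb 10, Feb 13, Feb 14, Feb 15, …, Feb 28, Mar 1, Mar 2, skipping weekends) brings us to Thursday, 2023-03-02, which is the last day of the cure period.
The last day of the consultation period: 7 calendar days after 2023-03-02 is 2023-03-09.
Adding 14 calendar days to 2023-03-09 gives 2023-03-23, which is the date termination becomes effective.

2023-03-23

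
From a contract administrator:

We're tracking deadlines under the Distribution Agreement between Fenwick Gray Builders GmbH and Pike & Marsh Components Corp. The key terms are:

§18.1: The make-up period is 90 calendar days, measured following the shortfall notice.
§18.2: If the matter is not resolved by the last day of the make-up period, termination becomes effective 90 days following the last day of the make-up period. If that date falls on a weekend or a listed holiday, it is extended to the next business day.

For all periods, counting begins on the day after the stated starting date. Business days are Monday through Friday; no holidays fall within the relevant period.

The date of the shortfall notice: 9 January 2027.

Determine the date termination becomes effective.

Adding 90 calendar days to 9 January 2027 gives 9 April 2027, which is the last day of the make-up period.
Adding 90 calendar days to 9 April 2027 gives 8 July 2027, which is the date termination becomes effective. 8 July 2027 is a Thursday, so no roll-forward applies.

8 July 2027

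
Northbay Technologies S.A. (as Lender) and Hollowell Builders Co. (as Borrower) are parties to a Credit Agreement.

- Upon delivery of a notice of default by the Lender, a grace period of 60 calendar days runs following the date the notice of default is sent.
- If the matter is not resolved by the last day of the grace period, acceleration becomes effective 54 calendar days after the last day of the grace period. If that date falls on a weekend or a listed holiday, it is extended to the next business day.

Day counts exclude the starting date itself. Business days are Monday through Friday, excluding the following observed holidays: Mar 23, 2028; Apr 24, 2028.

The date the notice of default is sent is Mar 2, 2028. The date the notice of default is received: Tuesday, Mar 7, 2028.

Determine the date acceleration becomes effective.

The last day of the grace period: 60 calendar days after Mar 2, 2028 is May 1, 2028.
The date acceleration becomes effective: 54 calendar days after May 1, 2028 is Jun 24, 2028. That falls on a Saturday, so it rolls to the next business day, Monday, Jun 26, 2028.

Jun 26, 2028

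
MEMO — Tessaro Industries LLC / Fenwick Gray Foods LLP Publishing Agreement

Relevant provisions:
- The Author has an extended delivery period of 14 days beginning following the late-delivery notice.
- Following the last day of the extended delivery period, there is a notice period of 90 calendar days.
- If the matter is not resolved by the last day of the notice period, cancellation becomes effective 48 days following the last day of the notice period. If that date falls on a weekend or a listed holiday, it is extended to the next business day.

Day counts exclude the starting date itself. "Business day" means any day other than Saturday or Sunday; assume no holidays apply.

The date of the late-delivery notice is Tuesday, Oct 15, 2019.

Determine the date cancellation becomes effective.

Adding 14 calendar days to Oct 15, 2019 gives Oct 29, 2019, which is the last day of the extended delivery period.
The last day of the notice period: Oct 29, 2019 + 90 days = Jan 27, 2020.
Adding 48 calendar days to Jan 27, 2020 gives Mar 15, 2020, which is the date cancellation becomes effective. That falls on a Sunday, so it rolls to the next business day, Monday, Mar 16, 2020.

Mar 16, 2020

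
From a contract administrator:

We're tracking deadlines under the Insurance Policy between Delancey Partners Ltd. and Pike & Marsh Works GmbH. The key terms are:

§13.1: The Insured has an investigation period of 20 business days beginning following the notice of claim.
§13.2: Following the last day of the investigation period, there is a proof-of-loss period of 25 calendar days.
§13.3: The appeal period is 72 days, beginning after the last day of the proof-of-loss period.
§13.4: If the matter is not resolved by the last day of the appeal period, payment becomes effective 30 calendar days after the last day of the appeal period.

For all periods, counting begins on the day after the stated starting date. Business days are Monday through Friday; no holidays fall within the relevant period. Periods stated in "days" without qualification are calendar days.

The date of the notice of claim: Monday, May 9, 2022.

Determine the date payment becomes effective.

From Monday, May 9, 2022, 20 business days (May 10, May 11, May 12, May 13, …, Jun 2, Jun 3, Jun 6, skipping weekends) brings us to Monday, Jun 6, 2022, which is the last day of the investigation period.
Adding 25 calendar days to Jun 6, 2022 gives Jul 1, 2022, which is the last day of the proof-of-loss period.
The last day of the appeal period: Jul 1, 2022 + 72 days = Sep 11, 2022.
Adding 30 calendar days to Sep 11, 2022 gives Oct 11, 2022, which is the date payment becomes effective.

Oct 11, 2022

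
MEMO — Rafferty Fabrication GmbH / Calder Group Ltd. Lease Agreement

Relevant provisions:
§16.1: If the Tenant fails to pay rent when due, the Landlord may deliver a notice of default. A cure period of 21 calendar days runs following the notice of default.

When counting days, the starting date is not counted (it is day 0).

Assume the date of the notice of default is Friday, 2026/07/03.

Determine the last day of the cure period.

Adding 21 calendar days to 2026/07/03 gives 2026/07/24, which is the last day of the cure period.

2026/07/24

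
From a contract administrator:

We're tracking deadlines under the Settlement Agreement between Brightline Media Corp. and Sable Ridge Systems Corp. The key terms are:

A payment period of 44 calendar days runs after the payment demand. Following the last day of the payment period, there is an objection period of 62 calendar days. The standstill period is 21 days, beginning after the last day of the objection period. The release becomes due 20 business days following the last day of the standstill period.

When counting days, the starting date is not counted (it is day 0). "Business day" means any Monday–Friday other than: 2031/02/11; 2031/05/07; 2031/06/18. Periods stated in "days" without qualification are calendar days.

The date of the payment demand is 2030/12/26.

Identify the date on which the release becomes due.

2031/06/02

The last day of the payment period: 44 calendar days after 2030/12/26 is 2031/02/08.
Adding 62 calendar days to 2031/02/08 gives 2031/04/11, which is the last day of the objection period.
Adding 21 calendar days to 2031/04/11 gives 2031/05/02, which is the last day of the standstill period.
The date on which the release becomes due: 20 business days after Friday, 2031/05/02, skipping weekends and the listed holiday on May 7 — May 5, May 6, May 8, May 9, …, May 29, May 30, Jun 2 — lands on Monday, 2031/06/02.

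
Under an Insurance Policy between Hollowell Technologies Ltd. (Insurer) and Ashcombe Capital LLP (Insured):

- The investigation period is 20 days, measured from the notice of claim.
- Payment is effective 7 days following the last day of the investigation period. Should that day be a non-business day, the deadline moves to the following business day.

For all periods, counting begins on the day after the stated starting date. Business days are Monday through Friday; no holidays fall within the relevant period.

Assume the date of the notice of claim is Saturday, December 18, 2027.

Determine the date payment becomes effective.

January 14, 2028

Adding 20 calendar days to December 18, 2027 gives January 7, 2028, which is the last day of the investigation period.
Adding 7 calendar days to January 7, 2028 gives January 14, 2028, which is the date payment becomes effective. January 14, 2028 is a Friday, so no roll-forward applies.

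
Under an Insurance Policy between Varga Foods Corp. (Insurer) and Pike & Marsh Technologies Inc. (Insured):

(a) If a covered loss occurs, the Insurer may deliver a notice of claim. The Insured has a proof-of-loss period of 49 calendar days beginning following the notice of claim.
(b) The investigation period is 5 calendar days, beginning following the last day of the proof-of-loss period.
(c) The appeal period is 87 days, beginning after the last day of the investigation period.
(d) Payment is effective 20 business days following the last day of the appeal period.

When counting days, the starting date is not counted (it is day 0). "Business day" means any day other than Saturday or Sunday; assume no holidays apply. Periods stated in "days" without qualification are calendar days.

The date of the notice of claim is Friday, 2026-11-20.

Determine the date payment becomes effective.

2027-05-07

The last day of the proof-of-loss period: 49 calendar days after 2026-11-20 is 2027-01-08.
The last day of the investigation period: 2027-01-08 + 5 days = 2027-01-13.
The last day of the appeal period: 2027-01-13 + 87 days = 2027-04-10.
The date payment becomes effective: counting 20 business days from Saturday, 2027-04-10 (Apr 12, Apr 13, Apr 14, Apr 15, …, May 5, May 6, May 7, skipping weekends) reaches Friday, 2027-05-07.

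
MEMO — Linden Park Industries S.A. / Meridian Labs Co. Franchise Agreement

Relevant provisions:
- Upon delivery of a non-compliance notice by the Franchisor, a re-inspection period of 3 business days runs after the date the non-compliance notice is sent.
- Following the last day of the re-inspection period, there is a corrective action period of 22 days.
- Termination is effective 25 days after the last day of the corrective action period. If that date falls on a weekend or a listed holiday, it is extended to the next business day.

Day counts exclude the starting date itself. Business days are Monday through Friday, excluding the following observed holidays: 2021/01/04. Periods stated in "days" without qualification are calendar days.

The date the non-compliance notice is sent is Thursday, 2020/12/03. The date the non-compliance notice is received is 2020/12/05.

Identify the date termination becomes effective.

The last day of the re-inspection period: 3 business days after Thursday, 2020/12/03, skipping weekends — Dec 4, Dec 7, Dec 8 — lands on Tuesday, 2020/12/08.
The last day of the corrective action period: 2020/12/08 + 22 days = 2020/12/30.
The date termination becomes effective: 2020/12/30 + 25 days = 2021/01/24. That falls on a Sunday, so it rolls to the next business day, Monday, 2021/01/25.

2021/01/25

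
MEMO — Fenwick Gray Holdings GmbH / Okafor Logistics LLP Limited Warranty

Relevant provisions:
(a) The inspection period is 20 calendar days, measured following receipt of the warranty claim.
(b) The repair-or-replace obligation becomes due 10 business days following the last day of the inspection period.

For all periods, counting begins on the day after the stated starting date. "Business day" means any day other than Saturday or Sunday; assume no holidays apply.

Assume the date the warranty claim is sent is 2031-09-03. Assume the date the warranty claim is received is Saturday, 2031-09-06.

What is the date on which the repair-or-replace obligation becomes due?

2031-10-10

The last day of the inspection period: 2031-09-06 + 20 days = 2031-09-26.
From Friday, 2031-09-26, 10 business days (Sep 29, Sep 30, Oct 1, Oct 2, Oct 3, Oct 6, Oct 7, Oct 8, Oct 9, Oct 10, skipping weekends) brings us to Friday, 2031-10-10, which is the date on which the repair-or-replace obligation becomes due.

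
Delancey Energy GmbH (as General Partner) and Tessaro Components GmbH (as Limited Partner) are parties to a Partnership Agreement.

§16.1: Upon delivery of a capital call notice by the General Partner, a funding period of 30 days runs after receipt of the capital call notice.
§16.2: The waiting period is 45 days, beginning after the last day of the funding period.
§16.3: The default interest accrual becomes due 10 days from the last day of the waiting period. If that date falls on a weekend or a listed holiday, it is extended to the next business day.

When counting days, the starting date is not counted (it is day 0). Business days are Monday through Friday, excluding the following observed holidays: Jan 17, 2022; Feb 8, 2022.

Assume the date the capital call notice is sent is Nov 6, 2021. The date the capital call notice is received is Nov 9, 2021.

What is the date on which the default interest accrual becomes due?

Adding 30 calendar days to Nov 9, 2021 gives Dec 9, 2021, which is the last day of the funding period.
Adding 45 calendar days to Dec 9, 2021 gives Jan 23, 2022, which is the last day of the waiting period.
The date on which the default interest accrual becomes due: 10 calendar days after Jan 23, 2022 is Feb 2, 2022. Feb 2, 2022 is a Wednesday and is not a listed holiday, so no roll-forward applies.

Feb 2, 2022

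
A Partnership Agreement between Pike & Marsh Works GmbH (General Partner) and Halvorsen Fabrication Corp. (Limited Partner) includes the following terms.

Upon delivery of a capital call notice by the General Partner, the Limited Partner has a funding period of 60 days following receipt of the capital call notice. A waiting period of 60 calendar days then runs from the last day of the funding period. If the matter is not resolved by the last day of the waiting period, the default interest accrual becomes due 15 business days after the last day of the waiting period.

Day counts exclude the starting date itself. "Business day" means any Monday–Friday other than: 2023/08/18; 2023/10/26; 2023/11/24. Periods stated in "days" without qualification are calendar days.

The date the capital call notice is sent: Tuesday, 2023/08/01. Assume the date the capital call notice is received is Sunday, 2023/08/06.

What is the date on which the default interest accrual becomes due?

The last day of the funding period: 2023/08/06 + 60 days = 2023/10/05.
The last day of the waiting period: 60 calendar days after 2023/10/05 is 2023/12/04.
The date on which the default interest accrual becomes due: counting 15 business days from Monday, 2023/12/04 (Dec 5, Dec 6, Dec 7, Dec 8, …, Dec 21, Dec 22, Dec 25, skipping weekends) reaches Monday, 2023/12/25.

2023/12/25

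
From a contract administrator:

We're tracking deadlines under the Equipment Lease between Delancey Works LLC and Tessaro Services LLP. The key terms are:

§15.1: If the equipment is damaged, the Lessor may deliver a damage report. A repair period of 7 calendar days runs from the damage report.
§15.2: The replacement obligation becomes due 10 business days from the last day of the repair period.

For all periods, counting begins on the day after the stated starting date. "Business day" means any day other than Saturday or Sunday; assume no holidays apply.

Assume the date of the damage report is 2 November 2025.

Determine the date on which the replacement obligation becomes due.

The last day of the repair period: 7 calendar days after 2 November 2025 is 9 November 2025.
From Sunday, 9 November 2025, 10 business days (Nov 10, Nov 11, Nov 12, Nov 13, Nov 14, Nov 17, Nov 18, Nov 19, Nov 20, Nov 21, skipping weekends) brings us to Friday, 21 November 2025, which is the date on which the replacement obligation becomes due.

21 November 2025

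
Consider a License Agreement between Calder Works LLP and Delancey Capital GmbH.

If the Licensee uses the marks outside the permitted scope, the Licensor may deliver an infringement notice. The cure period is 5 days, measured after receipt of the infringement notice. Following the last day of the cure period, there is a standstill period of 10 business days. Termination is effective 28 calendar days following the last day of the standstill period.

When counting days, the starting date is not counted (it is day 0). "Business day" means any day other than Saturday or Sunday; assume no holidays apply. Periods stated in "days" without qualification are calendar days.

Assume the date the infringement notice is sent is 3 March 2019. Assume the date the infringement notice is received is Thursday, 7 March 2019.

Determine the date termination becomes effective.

The last day of the cure period: 7 March 2019 + 5 days = 12 March 2019.
From Tuesday, 12 March 2019, 10 business days (Mar 13, Mar 14, Mar 15, Mar 18, Mar 19, Mar 20, Mar 21, Mar 22, Mar 25, Mar 26, skipping weekends) brings us to Tuesday, 26 March 2019, which is the last day of the standstill period.
Adding 28 calendar days to 26 March 2019 gives 23 April 2019, which is the date termination becomes effective.

23 April 2019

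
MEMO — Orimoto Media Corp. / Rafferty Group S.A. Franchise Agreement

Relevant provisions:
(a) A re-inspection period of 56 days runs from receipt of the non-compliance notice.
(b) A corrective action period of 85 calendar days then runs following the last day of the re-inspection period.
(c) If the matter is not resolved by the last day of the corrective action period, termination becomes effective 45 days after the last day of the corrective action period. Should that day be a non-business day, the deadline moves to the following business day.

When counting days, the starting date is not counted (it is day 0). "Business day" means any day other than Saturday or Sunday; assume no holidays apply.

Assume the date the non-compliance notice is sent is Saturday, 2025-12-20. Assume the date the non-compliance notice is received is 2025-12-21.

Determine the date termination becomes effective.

2026-06-25

The last day of the re-inspection period: 2025-12-21 + 56 days = 2026-02-15.
Adding 85 calendar days to 2026-02-15 gives 2026-05-11, which is the last day of the corrective action period.
The date termination becomes effective: 2026-05-11 + 45 days = 2026-06-25. 2026-06-25 is a Thursday, so no roll-forward applies.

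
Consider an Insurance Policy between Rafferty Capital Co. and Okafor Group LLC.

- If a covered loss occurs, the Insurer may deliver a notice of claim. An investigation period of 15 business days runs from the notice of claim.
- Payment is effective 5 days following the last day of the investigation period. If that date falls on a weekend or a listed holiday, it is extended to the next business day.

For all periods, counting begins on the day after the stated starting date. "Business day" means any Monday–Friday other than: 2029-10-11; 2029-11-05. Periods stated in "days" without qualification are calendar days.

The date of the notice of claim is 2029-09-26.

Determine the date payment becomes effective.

2029-10-23

The last day of the investigation period: counting 15 business days from Wednesday, 2029-09-26 (Sep 27, Sep 28, Oct 1, Oct 2, …, Oct 16, Oct 17, Oct 18, skipping weekends and the listed holiday on Oct 11) reaches Thursday, 2029-10-18.
Adding 5 calendar days to 2029-10-18 gives 2029-10-23, which is the date payment becomes effective. 2029-10-23 is a Tuesday and is not a listed holiday, so no roll-forward applies.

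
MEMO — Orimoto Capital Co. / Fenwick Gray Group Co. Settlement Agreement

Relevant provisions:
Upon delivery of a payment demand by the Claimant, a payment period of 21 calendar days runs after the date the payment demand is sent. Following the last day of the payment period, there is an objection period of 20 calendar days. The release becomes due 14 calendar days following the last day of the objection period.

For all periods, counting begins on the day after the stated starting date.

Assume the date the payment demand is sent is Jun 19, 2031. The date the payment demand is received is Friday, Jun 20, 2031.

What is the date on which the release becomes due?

Adding 21 calendar days to Jun 19, 2031 gives Jul 10, 2031, which is the last day of the payment period.
The last day of the objection period: Jul 10, 2031 + 20 days = Jul 30, 2031.
The date on which the release becomes due: 14 calendar days after Jul 30, 2031 is Aug 13, 2031.

Aug 13, 2031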